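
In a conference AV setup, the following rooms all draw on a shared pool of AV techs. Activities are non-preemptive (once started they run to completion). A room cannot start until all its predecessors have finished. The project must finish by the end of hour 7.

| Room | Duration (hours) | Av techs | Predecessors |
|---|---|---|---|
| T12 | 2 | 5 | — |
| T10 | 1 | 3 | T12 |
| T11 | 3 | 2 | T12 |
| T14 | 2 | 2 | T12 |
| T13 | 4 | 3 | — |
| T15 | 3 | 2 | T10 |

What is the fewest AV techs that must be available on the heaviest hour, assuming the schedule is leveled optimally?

7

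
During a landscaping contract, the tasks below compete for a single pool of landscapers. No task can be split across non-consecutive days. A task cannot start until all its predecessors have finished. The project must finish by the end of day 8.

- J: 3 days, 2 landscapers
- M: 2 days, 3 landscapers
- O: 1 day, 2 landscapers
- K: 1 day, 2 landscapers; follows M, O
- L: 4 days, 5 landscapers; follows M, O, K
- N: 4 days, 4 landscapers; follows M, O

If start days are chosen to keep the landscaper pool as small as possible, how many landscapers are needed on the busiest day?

9

Schedule J@1, M@1, O@1, K@3, L@4, N@3: d1:7  d2:5  d3:8  d4:9  d5:9  d6:9  d7:5  d8:0 — peak 9.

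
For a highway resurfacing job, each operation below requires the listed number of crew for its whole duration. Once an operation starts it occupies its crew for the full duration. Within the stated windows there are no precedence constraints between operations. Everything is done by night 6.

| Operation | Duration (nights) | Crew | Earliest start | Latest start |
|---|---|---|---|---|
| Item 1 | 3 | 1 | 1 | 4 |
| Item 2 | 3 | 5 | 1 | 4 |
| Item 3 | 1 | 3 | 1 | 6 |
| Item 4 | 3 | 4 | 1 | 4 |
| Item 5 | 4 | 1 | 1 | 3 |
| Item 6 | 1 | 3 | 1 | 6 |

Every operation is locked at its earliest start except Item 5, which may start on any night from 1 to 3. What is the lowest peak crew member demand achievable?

Item 5@1: n1:17  n2:11  n3:11  n4:1  n5:0  n6:0 → peak 17
Item 5@2: n1:16  n2:11  n3:11  n4:1  n5:1  n6:0 → peak 16
Item 5@3: n1:16  n2:10  n3:11  n4:1  n5:1  n6:1 → peak 16
Best is Item 5@2, peak 16.

16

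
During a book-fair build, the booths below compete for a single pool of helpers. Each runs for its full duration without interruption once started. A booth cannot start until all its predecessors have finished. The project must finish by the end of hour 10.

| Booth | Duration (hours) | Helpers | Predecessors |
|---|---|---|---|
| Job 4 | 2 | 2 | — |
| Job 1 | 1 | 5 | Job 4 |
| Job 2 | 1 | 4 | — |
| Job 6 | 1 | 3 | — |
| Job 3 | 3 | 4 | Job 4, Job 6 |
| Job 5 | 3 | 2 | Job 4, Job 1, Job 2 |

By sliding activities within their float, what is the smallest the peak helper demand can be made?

5

Early-start (Job 4@1, Job 1@3, Job 2@1, Job 6@1, Job 3@3, Job 5@4) gives peak 9: h1:9  h2:2  h3:9  h4:6  h5:6  h6:2  h7:0  h8:0  h9:0  h10:0.
Shift Job 2→4, Job 3→5, Job 5→8.
Schedule Job 4@1, Job 1@3, Job 2@4, Job 6@1, Job 3@5, Job 5@8: h1:5  h2:2  h3:5  h4:4  h5:4  h6:4  h7:4  h8:2  h9:2  h10:2 — peak 5.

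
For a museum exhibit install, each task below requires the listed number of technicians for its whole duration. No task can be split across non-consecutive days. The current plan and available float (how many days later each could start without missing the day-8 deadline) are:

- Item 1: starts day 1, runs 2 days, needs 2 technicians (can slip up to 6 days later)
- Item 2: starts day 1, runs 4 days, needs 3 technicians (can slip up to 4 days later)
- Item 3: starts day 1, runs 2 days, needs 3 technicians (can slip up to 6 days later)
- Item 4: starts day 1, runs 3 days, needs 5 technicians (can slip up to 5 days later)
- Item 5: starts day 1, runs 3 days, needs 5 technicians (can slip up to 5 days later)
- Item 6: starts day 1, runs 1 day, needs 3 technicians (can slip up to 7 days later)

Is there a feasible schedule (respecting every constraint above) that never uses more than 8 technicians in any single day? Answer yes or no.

Schedule Item 1@1, Item 2@1, Item 3@1, Item 4@3, Item 5@6, Item 6@5: d1:8  d2:8  d3:8  d4:8  d5:8  d6:5  d7:5  d8:5 — peak 8 ≤ 8.

yes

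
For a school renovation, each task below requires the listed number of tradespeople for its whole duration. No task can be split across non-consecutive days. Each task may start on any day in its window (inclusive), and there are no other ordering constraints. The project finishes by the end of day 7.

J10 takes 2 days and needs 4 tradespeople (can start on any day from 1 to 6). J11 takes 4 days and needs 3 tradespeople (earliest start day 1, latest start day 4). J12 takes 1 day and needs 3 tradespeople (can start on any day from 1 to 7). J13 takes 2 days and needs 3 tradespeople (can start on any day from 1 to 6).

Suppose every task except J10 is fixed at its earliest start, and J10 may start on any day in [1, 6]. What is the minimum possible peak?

9

J10@1: d1:13  d2:10  d3:3  d4:3  d5:0  d6:0  d7:0 → peak 13
J10@2: d1:9  d2:10  d3:7  d4:3  d5:0  d6:0  d7:0 → peak 10
J10@3: d1:9  d2:6  d3:7  d4:7  d5:0  d6:0  d7:0 → peak 9
J10@4: d1:9  d2:6  d3:3  d4:7  d5:4  d6:0  d7:0 → peak 9
J10@5: d1:9  d2:6  d3:3  d4:3  d5:4  d6:4  d7:0 → peak 9
J10@6: d1:9  d2:6  d3:3  d4:3  d5:0  d6:4  d7:4 → peak 9
Best is J10@3, peak 9.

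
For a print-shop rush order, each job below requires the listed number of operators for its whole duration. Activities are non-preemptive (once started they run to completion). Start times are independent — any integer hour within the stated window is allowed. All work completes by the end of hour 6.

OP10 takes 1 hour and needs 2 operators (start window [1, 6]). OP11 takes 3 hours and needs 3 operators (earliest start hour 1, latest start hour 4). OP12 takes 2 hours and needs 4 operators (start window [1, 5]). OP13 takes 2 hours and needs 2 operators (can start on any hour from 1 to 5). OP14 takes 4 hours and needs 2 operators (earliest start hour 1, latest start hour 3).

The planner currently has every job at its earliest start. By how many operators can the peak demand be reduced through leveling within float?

7

Early-start peak: h1:13  h2:11  h3:5  h4:2  h5:0  h6:0 ⇒ 13.
Leveled (OP10@1, OP11@2, OP12@5, OP13@1, OP14@3): h1:4  h2:5  h3:5  h4:5  h5:6  h6:6 ⇒ 6.
Reduction 13 − 6 = 7.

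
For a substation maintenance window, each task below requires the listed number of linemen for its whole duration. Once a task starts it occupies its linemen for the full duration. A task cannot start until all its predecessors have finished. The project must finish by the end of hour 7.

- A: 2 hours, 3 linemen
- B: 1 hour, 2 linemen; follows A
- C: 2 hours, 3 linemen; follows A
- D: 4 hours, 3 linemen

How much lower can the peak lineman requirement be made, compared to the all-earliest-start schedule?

2

Early-start peak: h1:6  h2:6  h3:8  h4:6  h5:0  h6:0  h7:0 ⇒ 8.
Leveled (A@1, B@3, C@3, D@4): h1:3  h2:3  h3:5  h4:6  h5:3  h6:3  h7:3 ⇒ 6.
Reduction 8 − 6 = 2.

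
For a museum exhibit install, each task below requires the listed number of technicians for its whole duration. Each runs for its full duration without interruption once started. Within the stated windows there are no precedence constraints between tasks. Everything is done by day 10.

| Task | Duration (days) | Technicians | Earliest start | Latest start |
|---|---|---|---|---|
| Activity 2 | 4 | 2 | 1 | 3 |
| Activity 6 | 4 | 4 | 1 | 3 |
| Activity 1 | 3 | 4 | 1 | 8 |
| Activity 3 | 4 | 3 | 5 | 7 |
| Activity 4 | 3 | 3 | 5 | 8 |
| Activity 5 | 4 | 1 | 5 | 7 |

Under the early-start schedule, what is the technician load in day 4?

6

At early start, day 4 has: Activity 2, Activity 6.
Demand: 2 + 4 = 6.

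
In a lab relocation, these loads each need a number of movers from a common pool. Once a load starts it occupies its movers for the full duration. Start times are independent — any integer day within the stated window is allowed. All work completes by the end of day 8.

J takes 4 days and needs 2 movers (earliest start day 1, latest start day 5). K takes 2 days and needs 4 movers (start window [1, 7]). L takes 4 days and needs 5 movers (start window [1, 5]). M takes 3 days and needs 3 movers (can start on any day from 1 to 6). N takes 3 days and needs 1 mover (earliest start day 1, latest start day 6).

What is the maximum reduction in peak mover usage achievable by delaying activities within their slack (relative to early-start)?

Early-start peak: d1:15  d2:15  d3:11  d4:7  d5:0  d6:0  d7:0  d8:0 ⇒ 15.
Leveled (J@1, K@1, L@3, M@5, N@1): d1:7  d2:7  d3:8  d4:7  d5:8  d6:8  d7:3  d8:0 ⇒ 8.
Reduction 15 − 8 = 7.

7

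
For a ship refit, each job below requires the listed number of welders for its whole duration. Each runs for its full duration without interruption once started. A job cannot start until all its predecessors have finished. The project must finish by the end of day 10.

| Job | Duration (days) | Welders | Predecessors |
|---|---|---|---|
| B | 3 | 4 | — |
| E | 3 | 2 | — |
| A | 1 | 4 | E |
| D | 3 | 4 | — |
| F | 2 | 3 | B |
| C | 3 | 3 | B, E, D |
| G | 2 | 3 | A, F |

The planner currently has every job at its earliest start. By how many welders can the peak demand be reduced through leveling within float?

3

Early-start peak: d1:10  d2:10  d3:10  d4:10  d5:6  d6:6  d7:3  d8:0  d9:0  d10:0 ⇒ 10.
Leveled (B@1, E@1, A@4, D@5, F@4, C@8, G@6): d1:6  d2:6  d3:6  d4:7  d5:7  d6:7  d7:7  d8:3  d9:3  d10:3 ⇒ 7.
Reduction 10 − 7 = 3.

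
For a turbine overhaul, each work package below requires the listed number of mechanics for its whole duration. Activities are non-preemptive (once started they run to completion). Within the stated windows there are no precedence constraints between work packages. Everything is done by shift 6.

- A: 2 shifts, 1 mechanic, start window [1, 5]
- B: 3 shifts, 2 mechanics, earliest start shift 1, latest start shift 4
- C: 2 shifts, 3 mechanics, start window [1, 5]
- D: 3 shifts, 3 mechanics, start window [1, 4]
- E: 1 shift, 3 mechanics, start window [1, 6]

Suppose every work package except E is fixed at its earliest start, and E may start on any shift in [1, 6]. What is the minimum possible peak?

E@1: s1:12  s2:9  s3:5  s4:0  s5:0  s6:0 → peak 12
E@2: s1:9  s2:12  s3:5  s4:0  s5:0  s6:0 → peak 12
E@3: s1:9  s2:9  s3:8  s4:0  s5:0  s6:0 → peak 9
E@4: s1:9  s2:9  s3:5  s4:3  s5:0  s6:0 → peak 9
E@5: s1:9  s2:9  s3:5  s4:0  s5:3  s6:0 → peak 9
E@6: s1:9  s2:9  s3:5  s4:0  s5:0  s6:3 → peak 9
Best is E@3, peak 9.

9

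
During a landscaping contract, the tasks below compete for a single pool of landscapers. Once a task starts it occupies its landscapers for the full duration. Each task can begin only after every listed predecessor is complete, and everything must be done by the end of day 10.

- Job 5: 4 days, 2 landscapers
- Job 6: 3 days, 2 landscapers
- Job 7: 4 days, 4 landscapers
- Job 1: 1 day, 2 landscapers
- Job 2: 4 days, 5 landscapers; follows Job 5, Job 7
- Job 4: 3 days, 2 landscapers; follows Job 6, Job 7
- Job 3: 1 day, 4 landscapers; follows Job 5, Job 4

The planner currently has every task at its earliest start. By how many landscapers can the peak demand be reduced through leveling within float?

Early-start peak: d1:10  d2:8  d3:8  d4:6  d5:7  d6:7  d7:7  d8:9  d9:0  d10:0 ⇒ 10.
Leveled (Job 5@1, Job 6@1, Job 7@1, Job 1@4, Job 2@5, Job 4@5, Job 3@9): d1:8  d2:8  d3:8  d4:8  d5:7  d6:7  d7:7  d8:5  d9:4  d10:0 ⇒ 8.
Reduction 10 − 8 = 2.

2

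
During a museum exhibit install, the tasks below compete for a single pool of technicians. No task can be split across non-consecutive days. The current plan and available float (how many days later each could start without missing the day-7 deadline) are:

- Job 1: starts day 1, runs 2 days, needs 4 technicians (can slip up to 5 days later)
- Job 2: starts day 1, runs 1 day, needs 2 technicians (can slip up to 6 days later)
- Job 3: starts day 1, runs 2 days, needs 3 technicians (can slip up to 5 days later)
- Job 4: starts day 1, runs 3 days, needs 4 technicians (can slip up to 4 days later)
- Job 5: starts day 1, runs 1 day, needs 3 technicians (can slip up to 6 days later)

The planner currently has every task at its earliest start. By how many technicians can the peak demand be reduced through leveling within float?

Early-start peak: d1:16  d2:11  d3:4  d4:0  d5:0  d6:0  d7:0 ⇒ 16.
Leveled (Job 1@1, Job 2@1, Job 3@3, Job 4@5, Job 5@3): d1:6  d2:4  d3:6  d4:3  d5:4  d6:4  d7:4 ⇒ 6.
Reduction 16 − 6 = 10.

10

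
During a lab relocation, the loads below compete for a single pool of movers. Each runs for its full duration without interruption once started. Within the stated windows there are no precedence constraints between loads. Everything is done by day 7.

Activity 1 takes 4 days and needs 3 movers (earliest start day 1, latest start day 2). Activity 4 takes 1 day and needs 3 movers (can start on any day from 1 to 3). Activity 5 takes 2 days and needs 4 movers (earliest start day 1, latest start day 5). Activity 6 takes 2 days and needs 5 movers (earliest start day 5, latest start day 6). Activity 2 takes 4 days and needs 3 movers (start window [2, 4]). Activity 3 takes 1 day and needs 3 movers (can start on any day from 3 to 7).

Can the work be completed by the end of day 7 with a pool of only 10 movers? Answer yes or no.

yes

Schedule Activity 1@1, Activity 4@1, Activity 5@2, Activity 6@5, Activity 2@4, Activity 3@7: d1:6  d2:7  d3:7  d4:6  d5:8  d6:8  d7:6 — peak 8 ≤ 10.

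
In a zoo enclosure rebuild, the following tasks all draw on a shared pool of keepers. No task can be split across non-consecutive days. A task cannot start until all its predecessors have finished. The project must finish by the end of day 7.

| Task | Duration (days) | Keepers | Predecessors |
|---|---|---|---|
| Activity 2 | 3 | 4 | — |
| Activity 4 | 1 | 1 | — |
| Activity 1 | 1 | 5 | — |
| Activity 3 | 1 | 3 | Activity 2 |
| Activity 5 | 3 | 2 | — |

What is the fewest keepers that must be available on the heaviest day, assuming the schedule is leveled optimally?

5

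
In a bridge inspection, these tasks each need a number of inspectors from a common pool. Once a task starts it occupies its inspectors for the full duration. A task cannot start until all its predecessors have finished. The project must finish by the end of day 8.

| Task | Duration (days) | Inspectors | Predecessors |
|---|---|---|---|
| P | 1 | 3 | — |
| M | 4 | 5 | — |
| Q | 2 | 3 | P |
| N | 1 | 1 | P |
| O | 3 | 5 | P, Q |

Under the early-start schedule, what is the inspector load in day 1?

8

At early start, day 1 has: P, M.
Demand: 3 + 5 = 8.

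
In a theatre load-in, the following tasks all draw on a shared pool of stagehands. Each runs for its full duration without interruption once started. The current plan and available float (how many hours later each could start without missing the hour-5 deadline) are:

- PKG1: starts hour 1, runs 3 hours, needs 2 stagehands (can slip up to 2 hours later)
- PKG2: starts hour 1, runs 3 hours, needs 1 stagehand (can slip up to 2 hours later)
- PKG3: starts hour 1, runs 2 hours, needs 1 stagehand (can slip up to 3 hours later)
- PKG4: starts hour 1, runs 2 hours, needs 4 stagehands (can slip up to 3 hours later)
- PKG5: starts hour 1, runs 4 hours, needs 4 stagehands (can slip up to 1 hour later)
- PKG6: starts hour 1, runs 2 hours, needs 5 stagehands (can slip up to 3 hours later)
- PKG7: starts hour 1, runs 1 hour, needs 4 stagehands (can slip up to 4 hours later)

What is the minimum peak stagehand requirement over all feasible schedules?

11

Early-start (PKG1@1, PKG2@1, PKG3@1, PKG4@1, PKG5@1, PKG6@1, PKG7@1) gives peak 21: h1:21  h2:17  h3:7  h4:4  h5:0.
Shift PKG3→3, PKG6→4, PKG7→5.
Schedule PKG1@1, PKG2@1, PKG3@3, PKG4@1, PKG5@1, PKG6@4, PKG7@5: h1:11  h2:11  h3:8  h4:10  h5:9 — peak 11.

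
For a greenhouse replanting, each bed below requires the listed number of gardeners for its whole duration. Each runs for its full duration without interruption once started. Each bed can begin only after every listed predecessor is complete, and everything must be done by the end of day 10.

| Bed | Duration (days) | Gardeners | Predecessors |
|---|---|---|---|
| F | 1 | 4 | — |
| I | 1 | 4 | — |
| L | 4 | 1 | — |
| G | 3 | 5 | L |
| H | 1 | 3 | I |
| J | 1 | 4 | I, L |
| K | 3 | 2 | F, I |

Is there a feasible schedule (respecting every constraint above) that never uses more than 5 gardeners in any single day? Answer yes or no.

yes

Schedule F@1, I@2, L@1, G@6, H@5, J@9, K@3: d1:5  d2:5  d3:3  d4:3  d5:5  d6:5  d7:5  d8:5  d9:4  d10:0 — peak 5 ≤ 5.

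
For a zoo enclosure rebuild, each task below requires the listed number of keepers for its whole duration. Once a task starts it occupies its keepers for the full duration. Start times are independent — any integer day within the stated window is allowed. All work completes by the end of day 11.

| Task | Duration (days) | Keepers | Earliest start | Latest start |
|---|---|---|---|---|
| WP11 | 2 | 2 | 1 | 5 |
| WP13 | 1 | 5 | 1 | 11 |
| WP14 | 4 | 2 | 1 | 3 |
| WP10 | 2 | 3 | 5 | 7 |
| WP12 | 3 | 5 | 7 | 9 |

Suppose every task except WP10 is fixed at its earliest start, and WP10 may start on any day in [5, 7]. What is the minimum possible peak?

9

WP10@5: d1:9  d2:4  d3:2  d4:2  d5:3  d6:3  d7:5  d8:5  d9:5  d10:0  d11:0 → peak 9
WP10@6: d1:9  d2:4  d3:2  d4:2  d5:0  d6:3  d7:8  d8:5  d9:5  d10:0  d11:0 → peak 9
WP10@7: d1:9  d2:4  d3:2  d4:2  d5:0  d6:0  d7:8  d8:8  d9:5  d10:0  d11:0 → peak 9
Best is WP10@5, peak 9.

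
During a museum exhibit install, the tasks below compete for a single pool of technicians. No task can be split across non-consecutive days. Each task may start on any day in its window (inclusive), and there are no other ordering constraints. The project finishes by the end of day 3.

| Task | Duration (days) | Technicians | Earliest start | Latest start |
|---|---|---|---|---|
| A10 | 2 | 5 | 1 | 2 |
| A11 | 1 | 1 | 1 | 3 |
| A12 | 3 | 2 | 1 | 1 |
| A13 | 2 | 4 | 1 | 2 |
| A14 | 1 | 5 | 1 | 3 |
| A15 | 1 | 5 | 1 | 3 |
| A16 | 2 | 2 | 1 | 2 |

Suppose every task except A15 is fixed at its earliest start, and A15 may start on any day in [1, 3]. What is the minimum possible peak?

A15@1: d1:24  d2:13  d3:2 → peak 24
A15@2: d1:19  d2:18  d3:2 → peak 19
A15@3: d1:19  d2:13  d3:7 → peak 19
Best is A15@2, peak 19.

19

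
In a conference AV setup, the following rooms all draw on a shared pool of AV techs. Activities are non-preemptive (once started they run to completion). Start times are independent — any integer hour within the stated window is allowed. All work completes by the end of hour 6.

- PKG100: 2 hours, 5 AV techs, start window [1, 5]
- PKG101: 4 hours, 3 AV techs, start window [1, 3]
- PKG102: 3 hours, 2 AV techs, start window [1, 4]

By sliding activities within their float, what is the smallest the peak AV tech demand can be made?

5

Early-start (PKG100@1, PKG101@1, PKG102@1) gives peak 10: h1:10  h2:10  h3:5  h4:3  h5:0  h6:0.
Shift PKG101→3, PKG102→3.
Schedule PKG100@1, PKG101@3, PKG102@3: h1:5  h2:5  h3:5  h4:5  h5:5  h6:3 — peak 5.
Total AV tech-hours = 28 over 6 hours ⇒ peak ≥ ⌈28/6⌉ = 5, so 5 is optimal.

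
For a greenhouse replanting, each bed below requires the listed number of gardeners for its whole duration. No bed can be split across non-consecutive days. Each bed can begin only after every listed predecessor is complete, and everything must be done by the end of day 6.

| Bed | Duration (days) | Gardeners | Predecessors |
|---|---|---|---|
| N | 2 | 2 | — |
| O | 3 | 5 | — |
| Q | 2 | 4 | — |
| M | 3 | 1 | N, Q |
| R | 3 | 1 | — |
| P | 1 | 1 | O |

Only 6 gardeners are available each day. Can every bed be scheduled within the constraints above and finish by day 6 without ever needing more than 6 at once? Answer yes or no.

The minimum achievable peak is 7; 6 < 7, so no feasible schedule stays within the cap.

no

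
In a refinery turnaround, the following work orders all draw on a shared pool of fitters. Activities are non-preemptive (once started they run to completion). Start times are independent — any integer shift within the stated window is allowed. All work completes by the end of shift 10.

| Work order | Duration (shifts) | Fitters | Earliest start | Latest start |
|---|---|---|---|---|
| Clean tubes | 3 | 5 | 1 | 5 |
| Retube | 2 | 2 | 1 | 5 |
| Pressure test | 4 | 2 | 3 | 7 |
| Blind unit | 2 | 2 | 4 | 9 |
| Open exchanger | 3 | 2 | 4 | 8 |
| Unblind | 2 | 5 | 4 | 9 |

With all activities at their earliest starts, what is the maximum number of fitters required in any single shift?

11

Early-start schedule: Clean tubes@1, Retube@1, Pressure test@3, Blind unit@4, Open exchanger@4, Unblind@4.
Load per shift: shift 1: 7, shift 2: 7, shift 3: 7, shift 4: 11, shift 5: 11, shift 6: 4, shift 7: 0, shift 8: 0, shift 9: 0, shift 10: 0.
Peak is 11.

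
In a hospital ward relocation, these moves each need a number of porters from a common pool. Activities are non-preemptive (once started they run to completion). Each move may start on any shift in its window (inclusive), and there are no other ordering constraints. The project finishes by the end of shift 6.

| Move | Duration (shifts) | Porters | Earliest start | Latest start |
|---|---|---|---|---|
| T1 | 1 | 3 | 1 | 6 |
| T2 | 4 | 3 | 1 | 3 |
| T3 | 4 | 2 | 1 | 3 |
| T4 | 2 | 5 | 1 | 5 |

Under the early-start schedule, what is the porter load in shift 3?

At early start, shift 3 has: T2, T3.
Demand: 3 + 2 = 5.

5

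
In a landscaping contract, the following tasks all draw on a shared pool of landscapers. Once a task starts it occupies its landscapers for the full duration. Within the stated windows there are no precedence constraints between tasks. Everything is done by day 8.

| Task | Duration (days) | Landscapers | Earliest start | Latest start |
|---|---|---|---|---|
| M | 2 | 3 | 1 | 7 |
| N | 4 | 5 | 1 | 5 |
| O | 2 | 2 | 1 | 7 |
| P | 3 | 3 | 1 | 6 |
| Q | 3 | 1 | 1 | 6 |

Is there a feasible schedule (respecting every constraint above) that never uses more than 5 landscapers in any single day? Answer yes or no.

Total landscaper-days = 42; over 8 days the average is 42/8 > 5, so some day must exceed 5.

no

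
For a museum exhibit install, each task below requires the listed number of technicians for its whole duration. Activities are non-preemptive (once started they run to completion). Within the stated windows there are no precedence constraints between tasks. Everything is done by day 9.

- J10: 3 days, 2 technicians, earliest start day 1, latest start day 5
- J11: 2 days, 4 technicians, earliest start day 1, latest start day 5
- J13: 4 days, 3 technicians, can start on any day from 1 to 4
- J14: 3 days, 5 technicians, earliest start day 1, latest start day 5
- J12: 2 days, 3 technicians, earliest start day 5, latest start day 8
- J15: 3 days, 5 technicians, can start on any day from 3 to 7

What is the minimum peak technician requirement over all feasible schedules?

Early-start (J10@1, J11@1, J13@1, J14@1, J12@5, J15@3) gives peak 15: d1:14  d2:14  d3:15  d4:8  d5:8  d6:3  d7:0  d8:0  d9:0.
Shift J13→3, J14→4, J12→7, J15→7.
Schedule J10@1, J11@1, J13@3, J14@4, J12@7, J15@7: d1:6  d2:6  d3:5  d4:8  d5:8  d6:8  d7:8  d8:8  d9:5 — peak 8.

8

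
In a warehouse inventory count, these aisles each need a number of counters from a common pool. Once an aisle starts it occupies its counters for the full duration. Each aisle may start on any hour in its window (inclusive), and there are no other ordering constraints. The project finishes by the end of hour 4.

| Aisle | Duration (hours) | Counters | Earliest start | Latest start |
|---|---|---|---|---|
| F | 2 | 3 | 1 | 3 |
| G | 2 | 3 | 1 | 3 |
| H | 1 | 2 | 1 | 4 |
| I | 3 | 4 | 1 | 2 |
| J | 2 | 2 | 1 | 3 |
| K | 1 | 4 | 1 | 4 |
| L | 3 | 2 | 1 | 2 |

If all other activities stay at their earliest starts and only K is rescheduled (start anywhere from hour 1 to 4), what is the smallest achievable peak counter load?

16

K@1: h1:20  h2:14  h3:6  h4:0 → peak 20
K@2: h1:16  h2:18  h3:6  h4:0 → peak 18
K@3: h1:16  h2:14  h3:10  h4:0 → peak 16
K@4: h1:16  h2:14  h3:6  h4:4 → peak 16
Best is K@3, peak 16.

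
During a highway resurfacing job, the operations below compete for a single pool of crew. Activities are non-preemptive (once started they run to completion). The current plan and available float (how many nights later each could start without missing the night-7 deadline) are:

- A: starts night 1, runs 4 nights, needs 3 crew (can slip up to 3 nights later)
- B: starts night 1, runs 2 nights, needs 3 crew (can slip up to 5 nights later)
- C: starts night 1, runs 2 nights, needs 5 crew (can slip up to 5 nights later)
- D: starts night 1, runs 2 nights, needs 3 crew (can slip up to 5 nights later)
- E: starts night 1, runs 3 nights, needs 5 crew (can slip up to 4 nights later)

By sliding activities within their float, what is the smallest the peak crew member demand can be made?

8

Early-start (A@1, B@1, C@1, D@1, E@1) gives peak 19: n1:19  n2:19  n3:8  n4:3  n5:0  n6:0  n7:0.
Shift C→3, D→5, E→5.
Schedule A@1, B@1, C@3, D@5, E@5: n1:6  n2:6  n3:8  n4:8  n5:8  n6:8  n7:5 — peak 8.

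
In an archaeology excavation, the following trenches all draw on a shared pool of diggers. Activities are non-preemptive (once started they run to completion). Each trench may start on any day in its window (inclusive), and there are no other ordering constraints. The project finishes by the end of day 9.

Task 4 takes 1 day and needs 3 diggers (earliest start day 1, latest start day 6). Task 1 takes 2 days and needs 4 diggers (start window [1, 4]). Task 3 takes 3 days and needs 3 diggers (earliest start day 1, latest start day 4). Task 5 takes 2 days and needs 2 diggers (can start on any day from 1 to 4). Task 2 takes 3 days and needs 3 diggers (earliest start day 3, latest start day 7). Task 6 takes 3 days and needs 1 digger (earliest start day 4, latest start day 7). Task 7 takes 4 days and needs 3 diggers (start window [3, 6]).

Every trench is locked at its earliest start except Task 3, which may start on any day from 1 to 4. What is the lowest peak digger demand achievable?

10

Task 3@1: d1:12  d2:9  d3:9  d4:7  d5:7  d6:4  d7:0  d8:0  d9:0 → peak 12
Task 3@2: d1:9  d2:9  d3:9  d4:10  d5:7  d6:4  d7:0  d8:0  d9:0 → peak 10
Task 3@3: d1:9  d2:6  d3:9  d4:10  d5:10  d6:4  d7:0  d8:0  d9:0 → peak 10
Task 3@4: d1:9  d2:6  d3:6  d4:10  d5:10  d6:7  d7:0  d8:0  d9:0 → peak 10
Best is Task 3@2, peak 10.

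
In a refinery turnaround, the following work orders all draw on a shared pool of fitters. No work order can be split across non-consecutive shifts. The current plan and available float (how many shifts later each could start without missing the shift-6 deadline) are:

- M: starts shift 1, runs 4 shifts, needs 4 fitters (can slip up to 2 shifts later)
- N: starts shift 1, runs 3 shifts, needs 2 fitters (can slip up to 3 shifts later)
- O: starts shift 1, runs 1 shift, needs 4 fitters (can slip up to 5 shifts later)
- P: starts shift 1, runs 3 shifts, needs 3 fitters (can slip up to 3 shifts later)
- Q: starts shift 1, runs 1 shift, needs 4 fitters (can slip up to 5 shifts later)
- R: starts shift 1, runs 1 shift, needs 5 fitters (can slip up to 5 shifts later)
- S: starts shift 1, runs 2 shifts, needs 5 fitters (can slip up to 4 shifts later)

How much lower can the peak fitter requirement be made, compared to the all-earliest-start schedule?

18

Early-start peak: s1:27  s2:14  s3:9  s4:4  s5:0  s6:0 ⇒ 27.
Leveled (M@1, N@1, O@5, P@1, Q@6, R@4, S@5): s1:9  s2:9  s3:9  s4:9  s5:9  s6:9 ⇒ 9.
Reduction 27 − 9 = 18.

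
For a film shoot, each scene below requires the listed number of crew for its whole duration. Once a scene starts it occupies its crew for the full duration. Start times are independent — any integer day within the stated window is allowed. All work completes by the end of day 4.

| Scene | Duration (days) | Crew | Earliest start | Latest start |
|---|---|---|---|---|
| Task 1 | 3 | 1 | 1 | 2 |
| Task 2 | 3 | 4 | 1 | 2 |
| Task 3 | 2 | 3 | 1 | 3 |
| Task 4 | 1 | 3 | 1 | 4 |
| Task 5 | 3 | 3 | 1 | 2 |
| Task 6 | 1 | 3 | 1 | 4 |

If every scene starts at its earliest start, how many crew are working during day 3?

8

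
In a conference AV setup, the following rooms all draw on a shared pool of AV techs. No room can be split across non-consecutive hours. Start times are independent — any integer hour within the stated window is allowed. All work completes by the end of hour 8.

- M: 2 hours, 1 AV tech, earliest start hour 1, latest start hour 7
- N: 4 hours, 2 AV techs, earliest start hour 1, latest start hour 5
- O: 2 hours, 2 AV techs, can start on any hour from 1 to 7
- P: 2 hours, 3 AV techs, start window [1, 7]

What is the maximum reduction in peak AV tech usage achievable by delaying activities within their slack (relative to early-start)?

5

Early-start peak: h1:8  h2:8  h3:2  h4:2  h5:0  h6:0  h7:0  h8:0 ⇒ 8.
Leveled (M@1, N@1, O@5, P@7): h1:3  h2:3  h3:2  h4:2  h5:2  h6:2  h7:3  h8:3 ⇒ 3.
Reduction 8 − 3 = 5.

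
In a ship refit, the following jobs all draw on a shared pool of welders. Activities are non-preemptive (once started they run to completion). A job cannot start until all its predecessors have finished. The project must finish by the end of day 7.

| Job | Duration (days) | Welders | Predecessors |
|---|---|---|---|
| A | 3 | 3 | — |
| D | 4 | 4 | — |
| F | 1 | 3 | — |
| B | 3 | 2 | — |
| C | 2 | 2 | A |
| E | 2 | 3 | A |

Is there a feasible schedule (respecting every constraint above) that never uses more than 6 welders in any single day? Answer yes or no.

Total welder-days = 44; over 7 days the average is 44/7 > 6, so some day must exceed 6.

no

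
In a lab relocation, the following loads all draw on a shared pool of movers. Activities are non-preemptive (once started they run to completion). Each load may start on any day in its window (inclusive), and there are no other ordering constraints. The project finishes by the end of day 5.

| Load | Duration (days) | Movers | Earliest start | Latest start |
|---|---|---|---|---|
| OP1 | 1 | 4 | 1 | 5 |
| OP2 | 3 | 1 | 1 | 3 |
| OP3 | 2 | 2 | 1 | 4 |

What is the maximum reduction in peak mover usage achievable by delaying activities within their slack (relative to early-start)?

3

Early-start peak: d1:7  d2:3  d3:1  d4:0  d5:0 ⇒ 7.
Leveled (OP1@1, OP2@2, OP3@2): d1:4  d2:3  d3:3  d4:1  d5:0 ⇒ 4.
Reduction 7 − 4 = 3.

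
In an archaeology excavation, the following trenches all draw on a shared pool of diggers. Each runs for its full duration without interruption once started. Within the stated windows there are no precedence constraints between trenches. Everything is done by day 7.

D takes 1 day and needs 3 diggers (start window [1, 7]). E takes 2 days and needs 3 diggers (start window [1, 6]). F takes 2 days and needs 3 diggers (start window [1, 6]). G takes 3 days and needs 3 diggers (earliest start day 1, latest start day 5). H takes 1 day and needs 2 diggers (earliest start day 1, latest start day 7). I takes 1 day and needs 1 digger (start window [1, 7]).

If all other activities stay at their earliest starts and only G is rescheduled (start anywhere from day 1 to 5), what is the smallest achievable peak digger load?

G@1: d1:15  d2:9  d3:3  d4:0  d5:0  d6:0  d7:0 → peak 15
G@2: d1:12  d2:9  d3:3  d4:3  d5:0  d6:0  d7:0 → peak 12
G@3: d1:12  d2:6  d3:3  d4:3  d5:3  d6:0  d7:0 → peak 12
G@4: d1:12  d2:6  d3:0  d4:3  d5:3  d6:3  d7:0 → peak 12
G@5: d1:12  d2:6  d3:0  d4:0  d5:3  d6:3  d7:3 → peak 12
Best is G@2, peak 12.

12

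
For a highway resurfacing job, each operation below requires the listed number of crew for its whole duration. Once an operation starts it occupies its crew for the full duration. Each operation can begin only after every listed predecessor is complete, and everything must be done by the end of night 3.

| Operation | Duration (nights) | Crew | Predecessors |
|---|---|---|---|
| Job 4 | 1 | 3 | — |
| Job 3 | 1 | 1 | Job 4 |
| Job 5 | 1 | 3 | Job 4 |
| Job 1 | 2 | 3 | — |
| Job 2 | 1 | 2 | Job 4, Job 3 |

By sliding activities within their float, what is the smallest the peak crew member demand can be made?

Early-start (Job 4@1, Job 3@2, Job 5@2, Job 1@1, Job 2@3) gives peak 7: n1:6  n2:7  n3:2.
Shift Job 5→3.
Schedule Job 4@1, Job 3@2, Job 5@3, Job 1@1, Job 2@3: n1:6  n2:4  n3:5 — peak 6.
No arrangement of the 4 feasible schedules does better.

6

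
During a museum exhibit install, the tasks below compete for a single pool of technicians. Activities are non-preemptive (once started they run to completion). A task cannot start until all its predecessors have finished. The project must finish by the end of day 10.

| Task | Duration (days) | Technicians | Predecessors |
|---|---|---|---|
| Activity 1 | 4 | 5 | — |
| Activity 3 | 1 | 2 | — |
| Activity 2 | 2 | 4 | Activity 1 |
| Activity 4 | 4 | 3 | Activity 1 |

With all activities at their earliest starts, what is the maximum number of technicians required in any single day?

7

Early-start schedule: Activity 1@1, Activity 3@1, Activity 2@5, Activity 4@5.
Load per day: day 1: 7, day 2: 5, day 3: 5, day 4: 5, day 5: 7, day 6: 7, day 7: 3, day 8: 3, day 9: 0, day 10: 0.
Peak is 7.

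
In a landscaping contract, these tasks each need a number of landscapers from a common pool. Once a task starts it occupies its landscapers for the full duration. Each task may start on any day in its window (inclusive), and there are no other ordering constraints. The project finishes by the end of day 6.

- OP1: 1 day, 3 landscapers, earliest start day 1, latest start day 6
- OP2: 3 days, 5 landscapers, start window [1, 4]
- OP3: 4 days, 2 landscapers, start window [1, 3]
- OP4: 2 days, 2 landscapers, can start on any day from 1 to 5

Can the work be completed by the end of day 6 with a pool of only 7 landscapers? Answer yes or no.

Schedule OP1@1, OP2@2, OP3@1, OP4@5: d1:5  d2:7  d3:7  d4:7  d5:2  d6:2 — peak 7 ≤ 7.

yes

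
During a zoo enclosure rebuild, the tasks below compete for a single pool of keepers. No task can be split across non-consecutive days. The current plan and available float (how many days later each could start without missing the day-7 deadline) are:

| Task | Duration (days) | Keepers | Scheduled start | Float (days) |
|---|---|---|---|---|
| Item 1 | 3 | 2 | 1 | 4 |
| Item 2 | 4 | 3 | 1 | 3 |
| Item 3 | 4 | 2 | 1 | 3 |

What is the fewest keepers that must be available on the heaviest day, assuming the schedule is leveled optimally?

5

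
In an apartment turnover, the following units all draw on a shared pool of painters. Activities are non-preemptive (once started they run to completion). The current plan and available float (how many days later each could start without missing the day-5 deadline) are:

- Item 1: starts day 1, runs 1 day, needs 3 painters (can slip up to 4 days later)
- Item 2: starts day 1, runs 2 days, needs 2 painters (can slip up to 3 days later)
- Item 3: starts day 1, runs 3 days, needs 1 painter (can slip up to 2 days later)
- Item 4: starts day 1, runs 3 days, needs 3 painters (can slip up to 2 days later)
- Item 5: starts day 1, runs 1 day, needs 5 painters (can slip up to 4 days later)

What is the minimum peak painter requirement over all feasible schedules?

6

Early-start (Item 1@1, Item 2@1, Item 3@1, Item 4@1, Item 5@1) gives peak 14: d1:14  d2:6  d3:4  d4:0  d5:0.
Shift Item 4→2, Item 5→5.
Schedule Item 1@1, Item 2@1, Item 3@1, Item 4@2, Item 5@5: d1:6  d2:6  d3:4  d4:3  d5:5 — peak 6.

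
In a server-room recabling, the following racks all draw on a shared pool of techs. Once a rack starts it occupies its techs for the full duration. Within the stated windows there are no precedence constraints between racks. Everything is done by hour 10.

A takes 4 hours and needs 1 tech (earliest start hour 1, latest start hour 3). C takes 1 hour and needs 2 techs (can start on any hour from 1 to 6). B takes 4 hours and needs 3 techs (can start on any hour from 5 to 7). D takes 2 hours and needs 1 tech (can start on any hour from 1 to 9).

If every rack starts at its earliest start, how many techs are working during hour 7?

3

At early start, hour 7 has: B.
Demand: 3 = 3.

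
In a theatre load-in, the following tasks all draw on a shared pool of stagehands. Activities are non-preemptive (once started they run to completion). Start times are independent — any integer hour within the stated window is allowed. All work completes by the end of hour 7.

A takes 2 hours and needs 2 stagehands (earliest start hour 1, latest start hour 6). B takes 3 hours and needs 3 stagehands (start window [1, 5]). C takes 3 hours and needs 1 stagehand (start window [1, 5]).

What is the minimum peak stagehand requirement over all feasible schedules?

Early-start (A@1, B@1, C@1) gives peak 6: h1:6  h2:6  h3:4  h4:0  h5:0  h6:0  h7:0.
Shift B→4.
Schedule A@1, B@4, C@1: h1:3  h2:3  h3:1  h4:3  h5:3  h6:3  h7:0 — peak 3.
Total stagehand-hours = 16 over 7 hours ⇒ peak ≥ ⌈16/7⌉ = 3, so 3 is optimal.

3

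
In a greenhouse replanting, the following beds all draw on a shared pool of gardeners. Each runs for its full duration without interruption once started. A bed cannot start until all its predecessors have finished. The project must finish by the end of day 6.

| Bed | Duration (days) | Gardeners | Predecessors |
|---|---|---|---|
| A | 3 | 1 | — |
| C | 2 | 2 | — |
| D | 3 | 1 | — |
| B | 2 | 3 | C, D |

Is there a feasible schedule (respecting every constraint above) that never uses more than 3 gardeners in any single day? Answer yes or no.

no

The minimum achievable peak is 4; 3 < 4, so no feasible schedule stays within the cap.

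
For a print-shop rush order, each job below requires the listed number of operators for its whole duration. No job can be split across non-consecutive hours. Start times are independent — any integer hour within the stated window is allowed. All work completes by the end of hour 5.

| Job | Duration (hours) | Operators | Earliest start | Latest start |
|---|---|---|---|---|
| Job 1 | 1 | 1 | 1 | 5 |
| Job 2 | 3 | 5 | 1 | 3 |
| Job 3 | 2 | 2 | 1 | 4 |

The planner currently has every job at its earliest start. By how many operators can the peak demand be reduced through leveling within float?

Early-start peak: h1:8  h2:7  h3:5  h4:0  h5:0 ⇒ 8.
Leveled (Job 1@1, Job 2@3, Job 3@1): h1:3  h2:2  h3:5  h4:5  h5:5 ⇒ 5.
Reduction 8 − 5 = 3.

3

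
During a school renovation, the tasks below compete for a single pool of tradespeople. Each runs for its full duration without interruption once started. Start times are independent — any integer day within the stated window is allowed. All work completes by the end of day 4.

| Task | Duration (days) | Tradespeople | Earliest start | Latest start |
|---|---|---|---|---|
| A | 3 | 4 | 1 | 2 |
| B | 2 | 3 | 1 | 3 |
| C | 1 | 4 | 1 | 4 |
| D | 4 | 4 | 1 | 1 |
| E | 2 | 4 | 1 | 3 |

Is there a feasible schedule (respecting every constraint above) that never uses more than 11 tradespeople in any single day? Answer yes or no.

Total tradesperson-days = 46; over 4 days the average is 46/4 > 11, so some day must exceed 11.

no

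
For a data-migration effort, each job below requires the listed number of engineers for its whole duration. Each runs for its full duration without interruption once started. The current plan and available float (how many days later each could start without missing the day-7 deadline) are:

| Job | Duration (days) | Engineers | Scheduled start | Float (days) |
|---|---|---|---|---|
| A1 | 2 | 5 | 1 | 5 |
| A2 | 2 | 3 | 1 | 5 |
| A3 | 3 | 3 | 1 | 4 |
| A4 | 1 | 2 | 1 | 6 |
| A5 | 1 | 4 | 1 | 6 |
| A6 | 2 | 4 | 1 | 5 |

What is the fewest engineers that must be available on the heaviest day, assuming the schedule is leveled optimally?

Early-start (A1@1, A2@1, A3@1, A4@1, A5@1, A6@1) gives peak 21: d1:21  d2:15  d3:3  d4:0  d5:0  d6:0  d7:0.
Shift A2→3, A3→3, A5→5, A6→6.
Schedule A1@1, A2@3, A3@3, A4@1, A5@5, A6@6: d1:7  d2:5  d3:6  d4:6  d5:7  d6:4  d7:4 — peak 7.

7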